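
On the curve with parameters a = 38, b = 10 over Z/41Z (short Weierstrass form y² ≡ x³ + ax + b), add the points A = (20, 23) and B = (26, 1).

(20, 23) + (26, 1). λ = (1 - 23)/(26 - 20) ≡ 19/6 mod 41. 6⁻¹ ≡ 7 (mod 41) since 6·7 = 42 ≡ 1, so λ ≡ 10.
  x = λ² - 20 - 26 = 100 - 46 ≡ 13; y = λ·(20 - 13) - 23 ≡ 6. → (13, 6)

(13, 6)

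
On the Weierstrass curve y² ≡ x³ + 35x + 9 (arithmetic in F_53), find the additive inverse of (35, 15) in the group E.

(35, 38)

-(35, 15) = (35, -15 mod 53) = (35, 38).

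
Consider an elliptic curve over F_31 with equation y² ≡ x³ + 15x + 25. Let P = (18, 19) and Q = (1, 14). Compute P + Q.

(18, 19) + (1, 14). λ = (14 - 19)/(1 - 18) ≡ 26/14 mod 31. 14⁻¹ ≡ 20 (mod 31), so λ ≡ 24.
  x = λ² - 18 - 1 = 576 - 19 ≡ 30; y = λ·(18 - 30) - 19 ≡ 3. → (30, 3)

(30, 3)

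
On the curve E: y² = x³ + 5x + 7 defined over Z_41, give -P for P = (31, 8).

-(31, 8) = (31, -8 mod 41) = (31, 33).

(31, 33)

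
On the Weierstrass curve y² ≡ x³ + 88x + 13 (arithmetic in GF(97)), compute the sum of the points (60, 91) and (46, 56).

(70, 78)

(60, 91) + (46, 56). λ = (56 - 91)/(46 - 60) ≡ 62/83 mod 97. 83⁻¹ ≡ 90 (mod 97) since 83·90 = 7470 ≡ 1, so λ ≡ 51.
  x = λ² - 60 - 46 = 2601 - 106 ≡ 70; y = λ·(60 - 70) - 91 ≡ 78. → (70, 78)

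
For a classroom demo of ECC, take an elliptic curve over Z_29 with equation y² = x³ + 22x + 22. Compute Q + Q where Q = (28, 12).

tangent at (28, 12): λ = (3·28² + 22)/(2·12) ≡ 25/24. 24⁻¹ ≡ 23 (mod 29) since 24·23 = 552 ≡ 1, so λ ≡ 25·23 ≡ 24.
  x = λ² - 28 - 28 = 576 - 56 ≡ 27; y = λ·(28 - 27) - 12 ≡ 12. → (27, 12)

(27, 12)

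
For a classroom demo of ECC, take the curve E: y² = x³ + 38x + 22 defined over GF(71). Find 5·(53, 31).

Write G = (53, 31).
Repeated addition: build up to 5G.
2G: tangent at (53, 31): λ = (3·53² + 38)/(2·31) ≡ 16/62. 62⁻¹ ≡ 63 (mod 71) since 62·63 = 3906 ≡ 1, so λ ≡ 16·63 ≡ 14.
  x = λ² - 53 - 53 = 196 - 106 ≡ 19; y = λ·(53 - 19) - 31 ≡ 19. → (19, 19)
3G: (19, 19) + (53, 31). λ = (31 - 19)/(53 - 19) ≡ 12/34 mod 71. 34⁻¹ ≡ 23 (mod 71) since 34·23 = 782 ≡ 1, so λ ≡ 63.
  x = λ² - 19 - 53 = 3969 - 72 ≡ 63; y = λ·(19 - 63) - 19 ≡ 49. → (63, 49)
4G: (63, 49) + (53, 31). λ = (31 - 49)/(53 - 63) ≡ 53/61 mod 71. 61⁻¹ ≡ 7 (mod 71) since 61·7 = 427 ≡ 1, so λ ≡ 16.
  x = λ² - 63 - 53 = 256 - 116 ≡ 69; y = λ·(63 - 69) - 49 ≡ 68. → (69, 68)
5G: (69, 68) + (53, 31). λ = (31 - 68)/(53 - 69) ≡ 34/55 mod 71. 55⁻¹ ≡ 31 (mod 71) since 55·31 = 1705 ≡ 1, so λ ≡ 60.
  x = λ² - 69 - 53 = 3600 - 122 ≡ 70; y = λ·(69 - 70) - 68 ≡ 14. → (70, 14)

(70, 14)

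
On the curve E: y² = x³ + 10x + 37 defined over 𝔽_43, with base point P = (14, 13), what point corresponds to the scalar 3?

(16, 6)

Repeated addition: build up to 3P.
2P: tangent at (14, 13): λ = (3·14² + 10)/(2·13) ≡ 39/26. 26⁻¹ ≡ 5 (mod 43), so λ ≡ 39·5 ≡ 23.
  x = λ² - 14 - 14 = 529 - 28 ≡ 28; y = λ·(14 - 28) - 13 ≡ 9. → (28, 9)
3P: (28, 9) + (14, 13). λ = (13 - 9)/(14 - 28) ≡ 4/29 mod 43. 29⁻¹ ≡ 3 (mod 43) since 29·3 = 87 ≡ 1, so λ ≡ 12.
  x = λ² - 28 - 14 = 144 - 42 ≡ 16; y = λ·(28 - 16) - 9 ≡ 6. → (16, 6)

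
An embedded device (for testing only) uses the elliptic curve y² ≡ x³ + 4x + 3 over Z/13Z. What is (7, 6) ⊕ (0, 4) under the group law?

(9, 12)

(7, 6) + (0, 4). λ = (4 - 6)/(0 - 7) ≡ 11/6 mod 13. 6⁻¹ ≡ 11 (mod 13) since 6·11 = 66 ≡ 1, so λ ≡ 4.
  x = λ² - 7 - 0 = 16 - 7 ≡ 9; y = λ·(7 - 9) - 6 ≡ 12. → (9, 12)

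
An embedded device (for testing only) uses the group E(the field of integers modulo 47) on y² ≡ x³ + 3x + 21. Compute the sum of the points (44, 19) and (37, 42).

(44, 19) + (37, 42). λ = (42 - 19)/(37 - 44) ≡ 23/40 mod 47. 40⁻¹ ≡ 20 (mod 47), so λ ≡ 37.
  x = λ² - 44 - 37 = 1369 - 81 ≡ 19; y = λ·(44 - 19) - 19 ≡ 13. → (19, 13)

(19, 13)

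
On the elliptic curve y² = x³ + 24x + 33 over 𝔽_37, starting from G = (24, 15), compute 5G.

(9, 4)

Repeated addition: build up to 5G.
2G: tangent at (24, 15): λ = (3·24² + 24)/(2·15) ≡ 13/30. 30⁻¹ ≡ 21 (mod 37) since 30·21 = 630 ≡ 1, so λ ≡ 13·21 ≡ 14.
  x = λ² - 24 - 24 = 196 - 48 ≡ 0; y = λ·(24 - 0) - 15 ≡ 25. → (0, 25)
3G: (0, 25) + (24, 15). λ = (15 - 25)/(24 - 0) ≡ 27/24 mod 37. 24⁻¹ ≡ 17 (mod 37), so λ ≡ 15.
  x = λ² - 0 - 24 = 225 - 24 ≡ 16; y = λ·(0 - 16) - 25 ≡ 31. → (16, 31)
4G: (16, 31) + (24, 15). λ = (15 - 31)/(24 - 16) ≡ 21/8 mod 37. 8⁻¹ ≡ 14 (mod 37) since 8·14 = 112 ≡ 1, so λ ≡ 35.
  x = λ² - 16 - 24 = 1225 - 40 ≡ 1; y = λ·(16 - 1) - 31 ≡ 13. → (1, 13)
5G: (1, 13) + (24, 15). λ = (15 - 13)/(24 - 1) ≡ 2/23 mod 37. 23⁻¹ ≡ 29 (mod 37) since 23·29 = 667 ≡ 1, so λ ≡ 21.
  x = λ² - 1 - 24 = 441 - 25 ≡ 9; y = λ·(1 - 9) - 13 ≡ 4. → (9, 4)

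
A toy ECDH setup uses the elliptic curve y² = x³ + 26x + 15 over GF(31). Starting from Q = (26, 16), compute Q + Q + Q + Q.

Repeated addition: build up to 4Q.
2Q: tangent at (26, 16): λ = (3·26² + 26)/(2·16) ≡ 8/1. 1⁻¹ ≡ 1 (mod 31) since 1·1 = 1 ≡ 1, so λ ≡ 8·1 ≡ 8.
  x = λ² - 26 - 26 = 64 - 52 ≡ 12; y = λ·(26 - 12) - 16 ≡ 3. → (12, 3)
3Q: (12, 3) + (26, 16). λ = (16 - 3)/(26 - 12) ≡ 13/14 mod 31. 14⁻¹ ≡ 20 (mod 31), so λ ≡ 12.
  x = λ² - 12 - 26 = 144 - 38 ≡ 13; y = λ·(12 - 13) - 3 ≡ 16. → (13, 16)
4Q: (13, 16) + (26, 16). λ = (16 - 16)/(26 - 13) ≡ 0/13 mod 31. 13⁻¹ ≡ 12 (mod 31), so λ ≡ 0.
  x = λ² - 13 - 26 = 0 - 39 ≡ 23; y = λ·(13 - 23) - 16 ≡ 15. → (23, 15)

(23, 15)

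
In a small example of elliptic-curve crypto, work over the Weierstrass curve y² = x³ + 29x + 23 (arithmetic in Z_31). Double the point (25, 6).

tangent at (25, 6): λ = (3·25² + 29)/(2·6) ≡ 13/12. 12⁻¹ ≡ 13 (mod 31) since 12·13 = 156 ≡ 1, so λ ≡ 13·13 ≡ 14.
  x = λ² - 25 - 25 = 196 - 50 ≡ 22; y = λ·(25 - 22) - 6 ≡ 5. → (22, 5)

(22, 5)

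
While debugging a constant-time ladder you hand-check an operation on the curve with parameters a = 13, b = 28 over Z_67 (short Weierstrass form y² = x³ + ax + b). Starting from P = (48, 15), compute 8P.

Repeated addition: build up to 8P.
2P: tangent at (48, 15): λ = (3·48² + 13)/(2·15) ≡ 24/30. 30⁻¹ ≡ 38 (mod 67), so λ ≡ 24·38 ≡ 41.
  x = λ² - 48 - 48 = 1681 - 96 ≡ 44; y = λ·(48 - 44) - 15 ≡ 15. → (44, 15)
3P: (44, 15) + (48, 15). λ = (15 - 15)/(48 - 44) ≡ 0/4 mod 67. 4⁻¹ ≡ 17 (mod 67), so λ ≡ 0.
  x = λ² - 44 - 48 = 0 - 92 ≡ 42; y = λ·(44 - 42) - 15 ≡ 52. → (42, 52)
4P: (42, 52) + (48, 15). λ = (15 - 52)/(48 - 42) ≡ 30/6 mod 67. 6⁻¹ ≡ 56 (mod 67) since 6·56 = 336 ≡ 1, so λ ≡ 5.
  x = λ² - 42 - 48 = 25 - 90 ≡ 2; y = λ·(42 - 2) - 52 ≡ 14. → (2, 14)
5P: (2, 14) + (48, 15). λ = (15 - 14)/(48 - 2) ≡ 1/46 mod 67. 46⁻¹ ≡ 51 (mod 67), so λ ≡ 51.
  x = λ² - 2 - 48 = 2601 - 50 ≡ 5; y = λ·(2 - 5) - 14 ≡ 34. → (5, 34)
6P: (5, 34) + (48, 15). λ = (15 - 34)/(48 - 5) ≡ 48/43 mod 67. 43⁻¹ ≡ 53 (mod 67), so λ ≡ 65.
  x = λ² - 5 - 48 = 4225 - 53 ≡ 18; y = λ·(5 - 18) - 34 ≡ 59. → (18, 59)
7P: (18, 59) + (48, 15). λ = (15 - 59)/(48 - 18) ≡ 23/30 mod 67. 30⁻¹ ≡ 38 (mod 67), so λ ≡ 3.
  x = λ² - 18 - 48 = 9 - 66 ≡ 10; y = λ·(18 - 10) - 59 ≡ 32. → (10, 32)
8P: (10, 32) + (48, 15). λ = (15 - 32)/(48 - 10) ≡ 50/38 mod 67. 38⁻¹ ≡ 30 (mod 67) since 38·30 = 1140 ≡ 1, so λ ≡ 26.
  x = λ² - 10 - 48 = 676 - 58 ≡ 15; y = λ·(10 - 15) - 32 ≡ 39. → (15, 39)

(15, 39)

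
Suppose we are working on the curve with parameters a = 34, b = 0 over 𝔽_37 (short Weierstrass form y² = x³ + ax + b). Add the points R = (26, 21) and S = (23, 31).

(32, 36)

(26, 21) + (23, 31). λ = (31 - 21)/(23 - 26) ≡ 10/34 mod 37. 34⁻¹ ≡ 12 (mod 37), so λ ≡ 9.
  x = λ² - 26 - 23 = 81 - 49 ≡ 32; y = λ·(26 - 32) - 21 ≡ 36. → (32, 36)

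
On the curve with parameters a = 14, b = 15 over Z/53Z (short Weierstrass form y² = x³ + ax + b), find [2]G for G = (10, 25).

(23, 46)

tangent at (10, 25): λ = (3·10² + 14)/(2·25) ≡ 49/50. 50⁻¹ ≡ 35 (mod 53) since 50·35 = 1750 ≡ 1, so λ ≡ 49·35 ≡ 19.
  x = λ² - 10 - 10 = 361 - 20 ≡ 23; y = λ·(10 - 23) - 25 ≡ 46. → (23, 46)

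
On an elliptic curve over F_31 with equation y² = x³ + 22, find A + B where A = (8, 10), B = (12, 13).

(8, 10) + (12, 13). λ = (13 - 10)/(12 - 8) ≡ 3/4 mod 31. 4⁻¹ ≡ 8 (mod 31), so λ ≡ 24.
  x = λ² - 8 - 12 = 576 - 20 ≡ 29; y = λ·(8 - 29) - 10 ≡ 13. → (29, 13)

(29, 13)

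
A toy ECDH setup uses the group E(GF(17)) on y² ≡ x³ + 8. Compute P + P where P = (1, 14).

tangent at (1, 14): λ = (3·1² + 0)/(2·14) ≡ 3/11. 11⁻¹ ≡ 14 (mod 17) since 11·14 = 154 ≡ 1, so λ ≡ 3·14 ≡ 8.
  x = λ² - 1 - 1 = 64 - 2 ≡ 11; y = λ·(1 - 11) - 14 ≡ 8. → (11, 8)

(11, 8)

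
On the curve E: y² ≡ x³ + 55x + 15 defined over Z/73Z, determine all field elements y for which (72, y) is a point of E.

18, 55

x³ + 55x + 15 = 377223 ≡ 32 (mod 73).
Square roots of 32 mod 73: 18 and 55 (since 18² = 324 ≡ 32).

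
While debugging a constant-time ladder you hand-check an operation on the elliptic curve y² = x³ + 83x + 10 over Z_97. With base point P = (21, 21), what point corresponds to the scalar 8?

Repeated addition: build up to 8P.
2P: tangent at (21, 21): λ = (3·21² + 83)/(2·21) ≡ 48/42. 42⁻¹ ≡ 67 (mod 97) since 42·67 = 2814 ≡ 1, so λ ≡ 48·67 ≡ 15.
  x = λ² - 21 - 21 = 225 - 42 ≡ 86; y = λ·(21 - 86) - 21 ≡ 71. → (86, 71)
3P: (86, 71) + (21, 21). λ = (21 - 71)/(21 - 86) ≡ 47/32 mod 97. 32⁻¹ ≡ 94 (mod 97), so λ ≡ 53.
  x = λ² - 86 - 21 = 2809 - 107 ≡ 83; y = λ·(86 - 83) - 71 ≡ 88. → (83, 88)
4P: (83, 88) + (21, 21). λ = (21 - 88)/(21 - 83) ≡ 30/35 mod 97. 35⁻¹ ≡ 61 (mod 97) since 35·61 = 2135 ≡ 1, so λ ≡ 84.
  x = λ² - 83 - 21 = 7056 - 104 ≡ 65; y = λ·(83 - 65) - 88 ≡ 66. → (65, 66)
5P: (65, 66) + (21, 21). λ = (21 - 66)/(21 - 65) ≡ 52/53 mod 97. 53⁻¹ ≡ 11 (mod 97) since 53·11 = 583 ≡ 1, so λ ≡ 87.
  x = λ² - 65 - 21 = 7569 - 86 ≡ 14; y = λ·(65 - 14) - 66 ≡ 6. → (14, 6)
6P: (14, 6) + (21, 21). λ = (21 - 6)/(21 - 14) ≡ 15/7 mod 97. 7⁻¹ ≡ 14 (mod 97) since 7·14 = 98 ≡ 1, so λ ≡ 16.
  x = λ² - 14 - 21 = 256 - 35 ≡ 27; y = λ·(14 - 27) - 6 ≡ 77. → (27, 77)
7P: (27, 77) + (21, 21). λ = (21 - 77)/(21 - 27) ≡ 41/91 mod 97. 91⁻¹ ≡ 16 (mod 97), so λ ≡ 74.
  x = λ² - 27 - 21 = 5476 - 48 ≡ 93; y = λ·(27 - 93) - 77 ≡ 83. → (93, 83)
8P: (93, 83) + (21, 21). λ = (21 - 83)/(21 - 93) ≡ 35/25 mod 97. 25⁻¹ ≡ 66 (mod 97), so λ ≡ 79.
  x = λ² - 93 - 21 = 6241 - 114 ≡ 16; y = λ·(93 - 16) - 83 ≡ 83. → (16, 83)

(16, 83)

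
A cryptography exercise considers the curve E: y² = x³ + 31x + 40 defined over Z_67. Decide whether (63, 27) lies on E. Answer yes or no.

y² = 27² ≡ 59; x³ + 31x + 40 = 252040 ≡ 53 (mod 67). 59 ≠ 53.

no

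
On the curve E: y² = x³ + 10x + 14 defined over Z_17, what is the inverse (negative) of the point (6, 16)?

(6, 1)

-(6, 16) = (6, -16 mod 17) = (6, 1).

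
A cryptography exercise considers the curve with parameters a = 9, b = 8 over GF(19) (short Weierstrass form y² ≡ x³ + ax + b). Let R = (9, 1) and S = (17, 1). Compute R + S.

(12, 18)

(9, 1) + (17, 1). λ = (1 - 1)/(17 - 9) ≡ 0/8 mod 19. 8⁻¹ ≡ 12 (mod 19), so λ ≡ 0.
  x = λ² - 9 - 17 = 0 - 26 ≡ 12; y = λ·(9 - 12) - 1 ≡ 18. → (12, 18)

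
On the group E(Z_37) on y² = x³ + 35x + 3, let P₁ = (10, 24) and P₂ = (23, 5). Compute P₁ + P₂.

(10, 24) + (23, 5). λ = (5 - 24)/(23 - 10) ≡ 18/13 mod 37. 13⁻¹ ≡ 20 (mod 37) since 13·20 = 260 ≡ 1, so λ ≡ 27.
  x = λ² - 10 - 23 = 729 - 33 ≡ 30; y = λ·(10 - 30) - 24 ≡ 28. → (30, 28)

(30, 28)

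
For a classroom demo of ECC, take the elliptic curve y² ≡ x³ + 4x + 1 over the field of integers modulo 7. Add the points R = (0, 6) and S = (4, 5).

(0, 1)

(0, 6) + (4, 5). λ = (5 - 6)/(4 - 0) ≡ 6/4 mod 7. 4⁻¹ ≡ 2 (mod 7), so λ ≡ 5.
  x = λ² - 0 - 4 = 25 - 4 ≡ 0; y = λ·(0 - 0) - 6 ≡ 1. → (0, 1)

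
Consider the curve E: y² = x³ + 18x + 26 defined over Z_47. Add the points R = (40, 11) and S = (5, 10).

(40, 11) + (5, 10). λ = (10 - 11)/(5 - 40) ≡ 46/12 mod 47. 12⁻¹ ≡ 4 (mod 47), so λ ≡ 43.
  x = λ² - 40 - 5 = 1849 - 45 ≡ 18; y = λ·(40 - 18) - 11 ≡ 42. → (18, 42)

(18, 42)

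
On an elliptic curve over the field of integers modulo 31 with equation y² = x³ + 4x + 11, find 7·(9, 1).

Write Q = (9, 1).
Repeated addition: build up to 7Q.
2Q: tangent at (9, 1): λ = (3·9² + 4)/(2·1) ≡ 30/2. 2⁻¹ ≡ 16 (mod 31), so λ ≡ 30·16 ≡ 15.
  x = λ² - 9 - 9 = 225 - 18 ≡ 21; y = λ·(9 - 21) - 1 ≡ 5. → (21, 5)
3Q: (21, 5) + (9, 1). λ = (1 - 5)/(9 - 21) ≡ 27/19 mod 31. 19⁻¹ ≡ 18 (mod 31) since 19·18 = 342 ≡ 1, so λ ≡ 21.
  x = λ² - 21 - 9 = 441 - 30 ≡ 8; y = λ·(21 - 8) - 5 ≡ 20. → (8, 20)
4Q: (8, 20) + (9, 1). λ = (1 - 20)/(9 - 8) ≡ 12/1 mod 31. 1⁻¹ ≡ 1 (mod 31), so λ ≡ 12.
  x = λ² - 8 - 9 = 144 - 17 ≡ 3; y = λ·(8 - 3) - 20 ≡ 9. → (3, 9)
5Q: (3, 9) + (9, 1). λ = (1 - 9)/(9 - 3) ≡ 23/6 mod 31. 6⁻¹ ≡ 26 (mod 31), so λ ≡ 9.
  x = λ² - 3 - 9 = 81 - 12 ≡ 7; y = λ·(3 - 7) - 9 ≡ 17. → (7, 17)
6Q: (7, 17) + (9, 1). λ = (1 - 17)/(9 - 7) ≡ 15/2 mod 31. 2⁻¹ ≡ 16 (mod 31), so λ ≡ 23.
  x = λ² - 7 - 9 = 529 - 16 ≡ 17; y = λ·(7 - 17) - 17 ≡ 1. → (17, 1)
7Q: (17, 1) + (9, 1). λ = (1 - 1)/(9 - 17) ≡ 0/23 mod 31. 23⁻¹ ≡ 27 (mod 31), so λ ≡ 0.
  x = λ² - 17 - 9 = 0 - 26 ≡ 5; y = λ·(17 - 5) - 1 ≡ 30. → (5, 30)

(5, 30)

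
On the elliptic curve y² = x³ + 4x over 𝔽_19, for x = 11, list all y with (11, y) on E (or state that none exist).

8, 11

x³ + 4x + 0 = 1375 ≡ 7 (mod 19).
Square roots of 7 mod 19: 8 and 11 (since 8² = 64 ≡ 7).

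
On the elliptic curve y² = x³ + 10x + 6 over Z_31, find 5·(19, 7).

Write P = (19, 7).
Double-and-add on 5 = (101)₂. Start with P = (19, 7) for the leading 1-bit.
double: tangent at (19, 7): λ = (3·19² + 10)/(2·7) ≡ 8/14. 14⁻¹ ≡ 20 (mod 31), so λ ≡ 8·20 ≡ 5.
  x = λ² - 19 - 19 = 25 - 38 ≡ 18; y = λ·(19 - 18) - 7 ≡ 29. → (18, 29)
double: tangent at (18, 29): λ = (3·18² + 10)/(2·29) ≡ 21/27. 27⁻¹ ≡ 23 (mod 31), so λ ≡ 21·23 ≡ 18.
  x = λ² - 18 - 18 = 324 - 36 ≡ 9; y = λ·(18 - 9) - 29 ≡ 9. → (9, 9)
add P: (9, 9) + (19, 7). λ = (7 - 9)/(19 - 9) ≡ 29/10 mod 31. 10⁻¹ ≡ 28 (mod 31) since 10·28 = 280 ≡ 1, so λ ≡ 6.
  x = λ² - 9 - 19 = 36 - 28 ≡ 8; y = λ·(9 - 8) - 9 ≡ 28. → (8, 28)

(8, 28)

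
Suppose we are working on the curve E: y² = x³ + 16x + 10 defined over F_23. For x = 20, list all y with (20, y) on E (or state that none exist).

x³ + 16x + 10 = 8330 ≡ 4 (mod 23).
Square roots of 4 mod 23: 2 and 21 (since 2² = 4 ≡ 4).

2, 21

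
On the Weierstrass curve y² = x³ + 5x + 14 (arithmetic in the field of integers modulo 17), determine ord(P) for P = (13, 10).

7

2P: tangent at (13, 10): λ = (3·13² + 5)/(2·10) ≡ 2/3. 3⁻¹ ≡ 6 (mod 17), so λ ≡ 2·6 ≡ 12.
  x = λ² - 13 - 13 = 144 - 26 ≡ 16; y = λ·(13 - 16) - 10 ≡ 5. → (16, 5)
3P: (16, 5) + (13, 10). λ = (10 - 5)/(13 - 16) ≡ 5/14 mod 17. 14⁻¹ ≡ 11 (mod 17), so λ ≡ 4.
  x = λ² - 16 - 13 = 16 - 29 ≡ 4; y = λ·(16 - 4) - 5 ≡ 9. → (4, 9)
4P: (4, 9) + (13, 10). λ = (10 - 9)/(13 - 4) ≡ 1/9 mod 17. 9⁻¹ ≡ 2 (mod 17), so λ ≡ 2.
  x = λ² - 4 - 13 = 4 - 17 ≡ 4; y = λ·(4 - 4) - 9 ≡ 8. → (4, 8)
5P: (4, 8) + (13, 10). λ = (10 - 8)/(13 - 4) ≡ 2/9 mod 17. 9⁻¹ ≡ 2 (mod 17) since 9·2 = 18 ≡ 1, so λ ≡ 4.
  x = λ² - 4 - 13 = 16 - 17 ≡ 16; y = λ·(4 - 16) - 8 ≡ 12. → (16, 12)
6P: (16, 12) + (13, 10). λ = (10 - 12)/(13 - 16) ≡ 15/14 mod 17. 14⁻¹ ≡ 11 (mod 17), so λ ≡ 12.
  x = λ² - 16 - 13 = 144 - 29 ≡ 13; y = λ·(16 - 13) - 12 ≡ 7. → (13, 7)
7P: (13, 7) + (13, 10): same x and y₁ ≡ -y₂, so the sum is O.
7P = O, so the order is 7.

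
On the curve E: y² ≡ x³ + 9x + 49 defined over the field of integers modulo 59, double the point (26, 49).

tangent at (26, 49): λ = (3·26² + 9)/(2·49) ≡ 31/39. 39⁻¹ ≡ 56 (mod 59), so λ ≡ 31·56 ≡ 25.
  x = λ² - 26 - 26 = 625 - 52 ≡ 42; y = λ·(26 - 42) - 49 ≡ 23. → (42, 23)

(42, 23)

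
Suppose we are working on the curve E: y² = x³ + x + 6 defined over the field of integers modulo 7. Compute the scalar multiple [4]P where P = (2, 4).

(6, 2)

Repeated addition: build up to 4P.
2P: tangent at (2, 4): λ = (3·2² + 1)/(2·4) ≡ 6/1. 1⁻¹ ≡ 1 (mod 7) since 1·1 = 1 ≡ 1, so λ ≡ 6·1 ≡ 6.
  x = λ² - 2 - 2 = 36 - 4 ≡ 4; y = λ·(2 - 4) - 4 ≡ 5. → (4, 5)
3P: (4, 5) + (2, 4). λ = (4 - 5)/(2 - 4) ≡ 6/5 mod 7. 5⁻¹ ≡ 3 (mod 7), so λ ≡ 4.
  x = λ² - 4 - 2 = 16 - 6 ≡ 3; y = λ·(4 - 3) - 5 ≡ 6. → (3, 6)
4P: (3, 6) + (2, 4). λ = (4 - 6)/(2 - 3) ≡ 5/6 mod 7. 6⁻¹ ≡ 6 (mod 7) since 6·6 = 36 ≡ 1, so λ ≡ 2.
  x = λ² - 3 - 2 = 4 - 5 ≡ 6; y = λ·(3 - 6) - 6 ≡ 2. → (6, 2)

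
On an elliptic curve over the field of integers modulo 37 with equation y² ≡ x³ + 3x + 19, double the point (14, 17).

tangent at (14, 17): λ = (3·14² + 3)/(2·17) ≡ 36/34. 34⁻¹ ≡ 12 (mod 37), so λ ≡ 36·12 ≡ 25.
  x = λ² - 14 - 14 = 625 - 28 ≡ 5; y = λ·(14 - 5) - 17 ≡ 23. → (5, 23)

(5, 23)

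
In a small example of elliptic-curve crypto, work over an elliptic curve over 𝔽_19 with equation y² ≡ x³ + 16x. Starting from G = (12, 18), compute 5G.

(15, 10)

Repeated addition: build up to 5G.
2G: tangent at (12, 18): λ = (3·12² + 16)/(2·18) ≡ 11/17. 17⁻¹ ≡ 9 (mod 19), so λ ≡ 11·9 ≡ 4.
  x = λ² - 12 - 12 = 16 - 24 ≡ 11; y = λ·(12 - 11) - 18 ≡ 5. → (11, 5)
3G: (11, 5) + (12, 18). λ = (18 - 5)/(12 - 11) ≡ 13/1 mod 19. 1⁻¹ ≡ 1 (mod 19) since 1·1 = 1 ≡ 1, so λ ≡ 13.
  x = λ² - 11 - 12 = 169 - 23 ≡ 13; y = λ·(11 - 13) - 5 ≡ 7. → (13, 7)
4G: (13, 7) + (12, 18). λ = (18 - 7)/(12 - 13) ≡ 11/18 mod 19. 18⁻¹ ≡ 18 (mod 19) since 18·18 = 324 ≡ 1, so λ ≡ 8.
  x = λ² - 13 - 12 = 64 - 25 ≡ 1; y = λ·(13 - 1) - 7 ≡ 13. → (1, 13)
5G: (1, 13) + (12, 18). λ = (18 - 13)/(12 - 1) ≡ 5/11 mod 19. 11⁻¹ ≡ 7 (mod 19) since 11·7 = 77 ≡ 1, so λ ≡ 16.
  x = λ² - 1 - 12 = 256 - 13 ≡ 15; y = λ·(1 - 15) - 13 ≡ 10. → (15, 10)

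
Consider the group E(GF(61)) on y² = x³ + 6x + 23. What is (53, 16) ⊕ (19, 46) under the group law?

(55, 36)

(53, 16) + (19, 46). λ = (46 - 16)/(19 - 53) ≡ 30/27 mod 61. 27⁻¹ ≡ 52 (mod 61), so λ ≡ 35.
  x = λ² - 53 - 19 = 1225 - 72 ≡ 55; y = λ·(53 - 55) - 16 ≡ 36. → (55, 36)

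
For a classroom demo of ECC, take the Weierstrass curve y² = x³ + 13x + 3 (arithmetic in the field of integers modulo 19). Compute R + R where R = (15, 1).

(12, 5)

tangent at (15, 1): λ = (3·15² + 13)/(2·1) ≡ 4/2. 2⁻¹ ≡ 10 (mod 19), so λ ≡ 4·10 ≡ 2.
  x = λ² - 15 - 15 = 4 - 30 ≡ 12; y = λ·(15 - 12) - 1 ≡ 5. → (12, 5)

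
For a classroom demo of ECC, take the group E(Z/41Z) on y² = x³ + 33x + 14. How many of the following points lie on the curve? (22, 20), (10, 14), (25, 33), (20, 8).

4

(22, 20): 20² ≡ 31, rhs ≡ 31 → on.
(10, 14): 14² ≡ 32, rhs ≡ 32 → on.
(25, 33): 33² ≡ 23, rhs ≡ 23 → on.
(20, 8): 8² ≡ 23, rhs ≡ 23 → on.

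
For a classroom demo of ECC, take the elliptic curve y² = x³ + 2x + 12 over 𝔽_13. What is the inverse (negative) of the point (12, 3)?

-(12, 3) = (12, -3 mod 13) = (12, 10).

(12, 10)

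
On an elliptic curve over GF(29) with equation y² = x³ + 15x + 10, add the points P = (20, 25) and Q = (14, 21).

(18, 15)

(20, 25) + (14, 21). λ = (21 - 25)/(14 - 20) ≡ 25/23 mod 29. 23⁻¹ ≡ 24 (mod 29), so λ ≡ 20.
  x = λ² - 20 - 14 = 400 - 34 ≡ 18; y = λ·(20 - 18) - 25 ≡ 15. → (18, 15)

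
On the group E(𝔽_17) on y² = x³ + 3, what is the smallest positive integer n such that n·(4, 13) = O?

2P: tangent at (4, 13): λ = (3·4² + 0)/(2·13) ≡ 14/9. 9⁻¹ ≡ 2 (mod 17) since 9·2 = 18 ≡ 1, so λ ≡ 14·2 ≡ 11.
  x = λ² - 4 - 4 = 121 - 8 ≡ 11; y = λ·(4 - 11) - 13 ≡ 12. → (11, 12)
3P: (11, 12) + (4, 13). λ = (13 - 12)/(4 - 11) ≡ 1/10 mod 17. 10⁻¹ ≡ 12 (mod 17) since 10·12 = 120 ≡ 1, so λ ≡ 12.
  x = λ² - 11 - 4 = 144 - 15 ≡ 10; y = λ·(11 - 10) - 12 ≡ 0. → (10, 0)
4P: (10, 0) + (4, 13). λ = (13 - 0)/(4 - 10) ≡ 13/11 mod 17. 11⁻¹ ≡ 14 (mod 17) since 11·14 = 154 ≡ 1, so λ ≡ 12.
  x = λ² - 10 - 4 = 144 - 14 ≡ 11; y = λ·(10 - 11) - 0 ≡ 5. → (11, 5)
5P: (11, 5) + (4, 13). λ = (13 - 5)/(4 - 11) ≡ 8/10 mod 17. 10⁻¹ ≡ 12 (mod 17), so λ ≡ 11.
  x = λ² - 11 - 4 = 121 - 15 ≡ 4; y = λ·(11 - 4) - 5 ≡ 4. → (4, 4)
6P: (4, 4) + (4, 13): same x and y₁ ≡ -y₂, so the sum is O.
6P = O, so the order is 6.

6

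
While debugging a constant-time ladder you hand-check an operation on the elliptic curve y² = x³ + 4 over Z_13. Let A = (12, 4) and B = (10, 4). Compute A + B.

(4, 9)

(12, 4) + (10, 4). λ = (4 - 4)/(10 - 12) ≡ 0/11 mod 13. 11⁻¹ ≡ 6 (mod 13) since 11·6 = 66 ≡ 1, so λ ≡ 0.
  x = λ² - 12 - 10 = 0 - 22 ≡ 4; y = λ·(12 - 4) - 4 ≡ 9. → (4, 9)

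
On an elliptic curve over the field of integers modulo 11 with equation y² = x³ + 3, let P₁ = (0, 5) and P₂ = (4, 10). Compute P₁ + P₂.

(1, 2)

(0, 5) + (4, 10). λ = (10 - 5)/(4 - 0) ≡ 5/4 mod 11. 4⁻¹ ≡ 3 (mod 11) since 4·3 = 12 ≡ 1, so λ ≡ 4.
  x = λ² - 0 - 4 = 16 - 4 ≡ 1; y = λ·(0 - 1) - 5 ≡ 2. → (1, 2)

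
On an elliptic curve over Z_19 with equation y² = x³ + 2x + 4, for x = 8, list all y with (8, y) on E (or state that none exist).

0

x³ + 2x + 4 = 532 ≡ 0 (mod 19).
Only y = 0 satisfies y² ≡ 0.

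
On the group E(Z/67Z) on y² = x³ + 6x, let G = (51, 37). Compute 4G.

(33, 42)

Repeated addition: build up to 4G.
2G: tangent at (51, 37): λ = (3·51² + 6)/(2·37) ≡ 37/7. 7⁻¹ ≡ 48 (mod 67), so λ ≡ 37·48 ≡ 34.
  x = λ² - 51 - 51 = 1156 - 102 ≡ 49; y = λ·(51 - 49) - 37 ≡ 31. → (49, 31)
3G: (49, 31) + (51, 37). λ = (37 - 31)/(51 - 49) ≡ 6/2 mod 67. 2⁻¹ ≡ 34 (mod 67) since 2·34 = 68 ≡ 1, so λ ≡ 3.
  x = λ² - 49 - 51 = 9 - 100 ≡ 43; y = λ·(49 - 43) - 31 ≡ 54. → (43, 54)
4G: (43, 54) + (51, 37). λ = (37 - 54)/(51 - 43) ≡ 50/8 mod 67. 8⁻¹ ≡ 42 (mod 67) since 8·42 = 336 ≡ 1, so λ ≡ 23.
  x = λ² - 43 - 51 = 529 - 94 ≡ 33; y = λ·(43 - 33) - 54 ≡ 42. → (33, 42)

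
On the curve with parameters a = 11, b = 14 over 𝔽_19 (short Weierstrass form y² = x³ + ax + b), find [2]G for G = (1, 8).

(5, 17)

tangent at (1, 8): λ = (3·1² + 11)/(2·8) ≡ 14/16. 16⁻¹ ≡ 6 (mod 19) since 16·6 = 96 ≡ 1, so λ ≡ 14·6 ≡ 8.
  x = λ² - 1 - 1 = 64 - 2 ≡ 5; y = λ·(1 - 5) - 8 ≡ 17. → (5, 17)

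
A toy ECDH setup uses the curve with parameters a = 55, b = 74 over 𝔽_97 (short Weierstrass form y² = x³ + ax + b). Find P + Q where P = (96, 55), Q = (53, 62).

(37, 73)

(96, 55) + (53, 62). λ = (62 - 55)/(53 - 96) ≡ 7/54 mod 97. 54⁻¹ ≡ 9 (mod 97), so λ ≡ 63.
  x = λ² - 96 - 53 = 3969 - 149 ≡ 37; y = λ·(96 - 37) - 55 ≡ 73. → (37, 73)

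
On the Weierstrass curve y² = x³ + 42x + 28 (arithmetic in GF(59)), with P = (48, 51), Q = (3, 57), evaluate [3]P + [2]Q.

First 3P:
Repeated addition: build up to 3P.
2P: tangent at (48, 51): λ = (3·48² + 42)/(2·51) ≡ 51/43. 43⁻¹ ≡ 11 (mod 59) since 43·11 = 473 ≡ 1, so λ ≡ 51·11 ≡ 30.
  x = λ² - 48 - 48 = 900 - 96 ≡ 37; y = λ·(48 - 37) - 51 ≡ 43. → (37, 43)
3P: (37, 43) + (48, 51). λ = (51 - 43)/(48 - 37) ≡ 8/11 mod 59. 11⁻¹ ≡ 43 (mod 59) since 11·43 = 473 ≡ 1, so λ ≡ 49.
  x = λ² - 37 - 48 = 2401 - 85 ≡ 15; y = λ·(37 - 15) - 43 ≡ 32. → (15, 32)
3P = (15, 32).
Next 2Q:
Repeated addition: build up to 2Q.
2Q: tangent at (3, 57): λ = (3·3² + 42)/(2·57) ≡ 10/55. 55⁻¹ ≡ 44 (mod 59) since 55·44 = 2420 ≡ 1, so λ ≡ 10·44 ≡ 27.
  x = λ² - 3 - 3 = 729 - 6 ≡ 15; y = λ·(3 - 15) - 57 ≡ 32. → (15, 32)
2Q = (15, 32).
Finally 3P + 2Q:
tangent at (15, 32): λ = (3·15² + 42)/(2·32) ≡ 9/5. 5⁻¹ ≡ 12 (mod 59) since 5·12 = 60 ≡ 1, so λ ≡ 9·12 ≡ 49.
  x = λ² - 15 - 15 = 2401 - 30 ≡ 11; y = λ·(15 - 11) - 32 ≡ 46. → (11, 46)

(11, 46)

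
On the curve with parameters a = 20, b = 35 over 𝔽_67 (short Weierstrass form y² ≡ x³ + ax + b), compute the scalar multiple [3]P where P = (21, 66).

(39, 54)

Repeated addition: build up to 3P.
2P: tangent at (21, 66): λ = (3·21² + 20)/(2·66) ≡ 3/65. 65⁻¹ ≡ 33 (mod 67) since 65·33 = 2145 ≡ 1, so λ ≡ 3·33 ≡ 32.
  x = λ² - 21 - 21 = 1024 - 42 ≡ 44; y = λ·(21 - 44) - 66 ≡ 2. → (44, 2)
3P: (44, 2) + (21, 66). λ = (66 - 2)/(21 - 44) ≡ 64/44 mod 67. 44⁻¹ ≡ 32 (mod 67) since 44·32 = 1408 ≡ 1, so λ ≡ 38.
  x = λ² - 44 - 21 = 1444 - 65 ≡ 39; y = λ·(44 - 39) - 2 ≡ 54. → (39, 54)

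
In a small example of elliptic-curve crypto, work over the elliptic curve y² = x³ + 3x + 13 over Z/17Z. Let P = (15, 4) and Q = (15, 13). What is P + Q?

O

The two points share x = 15 and their y-coordinates satisfy 4 + 13 ≡ 0 (mod 17), so they are inverses. Their sum is O.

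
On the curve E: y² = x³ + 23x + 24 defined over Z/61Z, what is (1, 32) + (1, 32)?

(46, 5)

tangent at (1, 32): λ = (3·1² + 23)/(2·32) ≡ 26/3. 3⁻¹ ≡ 41 (mod 61) since 3·41 = 123 ≡ 1, so λ ≡ 26·41 ≡ 29.
  x = λ² - 1 - 1 = 841 - 2 ≡ 46; y = λ·(1 - 46) - 32 ≡ 5. → (46, 5)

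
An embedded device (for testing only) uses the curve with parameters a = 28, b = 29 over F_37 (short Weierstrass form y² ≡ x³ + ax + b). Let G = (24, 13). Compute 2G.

(29, 25)

tangent at (24, 13): λ = (3·24² + 28)/(2·13) ≡ 17/26. 26⁻¹ ≡ 10 (mod 37) since 26·10 = 260 ≡ 1, so λ ≡ 17·10 ≡ 22.
  x = λ² - 24 - 24 = 484 - 48 ≡ 29; y = λ·(24 - 29) - 13 ≡ 25. → (29, 25)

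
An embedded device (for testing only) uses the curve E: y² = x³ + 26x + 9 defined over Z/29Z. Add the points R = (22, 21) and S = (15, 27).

(17, 12)

(22, 21) + (15, 27). λ = (27 - 21)/(15 - 22) ≡ 6/22 mod 29. 22⁻¹ ≡ 4 (mod 29), so λ ≡ 24.
  x = λ² - 22 - 15 = 576 - 37 ≡ 17; y = λ·(22 - 17) - 21 ≡ 12. → (17, 12)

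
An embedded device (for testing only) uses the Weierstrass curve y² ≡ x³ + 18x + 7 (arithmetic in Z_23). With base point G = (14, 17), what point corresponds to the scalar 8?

(15, 15)

Double-and-add on 8 = (1000)₂. Start with G = (14, 17) for the leading 1-bit.
double: tangent at (14, 17): λ = (3·14² + 18)/(2·17) ≡ 8/11. 11⁻¹ ≡ 21 (mod 23), so λ ≡ 8·21 ≡ 7.
  x = λ² - 14 - 14 = 49 - 28 ≡ 21; y = λ·(14 - 21) - 17 ≡ 3. → (21, 3)
double: tangent at (21, 3): λ = (3·21² + 18)/(2·3) ≡ 7/6. 6⁻¹ ≡ 4 (mod 23), so λ ≡ 7·4 ≡ 5.
  x = λ² - 21 - 21 = 25 - 42 ≡ 6; y = λ·(21 - 6) - 3 ≡ 3. → (6, 3)
double: tangent at (6, 3): λ = (3·6² + 18)/(2·3) ≡ 11/6. 6⁻¹ ≡ 4 (mod 23), so λ ≡ 11·4 ≡ 21.
  x = λ² - 6 - 6 = 441 - 12 ≡ 15; y = λ·(6 - 15) - 3 ≡ 15. → (15, 15)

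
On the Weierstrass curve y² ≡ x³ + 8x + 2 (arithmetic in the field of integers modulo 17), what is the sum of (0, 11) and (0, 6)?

O

The two points share x = 0 and their y-coordinates satisfy 11 + 6 ≡ 0 (mod 17), so they are inverses. Their sum is the point at infinity.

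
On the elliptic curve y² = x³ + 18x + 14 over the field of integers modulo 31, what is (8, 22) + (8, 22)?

tangent at (8, 22): λ = (3·8² + 18)/(2·22) ≡ 24/13. 13⁻¹ ≡ 12 (mod 31) since 13·12 = 156 ≡ 1, so λ ≡ 24·12 ≡ 9.
  x = λ² - 8 - 8 = 81 - 16 ≡ 3; y = λ·(8 - 3) - 22 ≡ 23. → (3, 23)

(3, 23)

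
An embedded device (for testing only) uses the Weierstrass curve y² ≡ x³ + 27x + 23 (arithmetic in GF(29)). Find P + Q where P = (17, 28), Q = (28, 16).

(7, 27)

(17, 28) + (28, 16). λ = (16 - 28)/(28 - 17) ≡ 17/11 mod 29. 11⁻¹ ≡ 8 (mod 29), so λ ≡ 20.
  x = λ² - 17 - 28 = 400 - 45 ≡ 7; y = λ·(17 - 7) - 28 ≡ 27. → (7, 27)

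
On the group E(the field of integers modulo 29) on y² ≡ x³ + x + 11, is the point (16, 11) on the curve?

yes

y² = 11² ≡ 5; x³ + 1x + 11 = 4123 ≡ 5 (mod 29). 5 = 5.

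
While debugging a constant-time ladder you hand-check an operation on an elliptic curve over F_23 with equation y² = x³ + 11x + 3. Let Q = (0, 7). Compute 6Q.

Double-and-add on 6 = (110)₂. Start with Q = (0, 7) for the leading 1-bit.
double: tangent at (0, 7): λ = (3·0² + 11)/(2·7) ≡ 11/14. 14⁻¹ ≡ 5 (mod 23) since 14·5 = 70 ≡ 1, so λ ≡ 11·5 ≡ 9.
  x = λ² - 0 - 0 = 81 - 0 ≡ 12; y = λ·(0 - 12) - 7 ≡ 0. → (12, 0)
add Q: (12, 0) + (0, 7). λ = (7 - 0)/(0 - 12) ≡ 7/11 mod 23. 11⁻¹ ≡ 21 (mod 23), so λ ≡ 9.
  x = λ² - 12 - 0 = 81 - 12 ≡ 0; y = λ·(12 - 0) - 0 ≡ 16. → (0, 16)
double: tangent at (0, 16): λ = (3·0² + 11)/(2·16) ≡ 11/9. 9⁻¹ ≡ 18 (mod 23), so λ ≡ 11·18 ≡ 14.
  x = λ² - 0 - 0 = 196 - 0 ≡ 12; y = λ·(0 - 12) - 16 ≡ 0. → (12, 0)

(12, 0)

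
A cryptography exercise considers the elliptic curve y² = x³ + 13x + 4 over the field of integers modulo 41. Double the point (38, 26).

(26, 40)

tangent at (38, 26): λ = (3·38² + 13)/(2·26) ≡ 40/11. 11⁻¹ ≡ 15 (mod 41) since 11·15 = 165 ≡ 1, so λ ≡ 40·15 ≡ 26.
  x = λ² - 38 - 38 = 676 - 76 ≡ 26; y = λ·(38 - 26) - 26 ≡ 40. → (26, 40)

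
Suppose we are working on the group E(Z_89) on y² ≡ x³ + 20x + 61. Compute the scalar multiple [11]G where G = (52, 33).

(52, 56)

Repeated addition: build up to 11G.
2G: tangent at (52, 33): λ = (3·52² + 20)/(2·33) ≡ 33/66. 66⁻¹ ≡ 58 (mod 89) since 66·58 = 3828 ≡ 1, so λ ≡ 33·58 ≡ 45.
  x = λ² - 52 - 52 = 2025 - 104 ≡ 52; y = λ·(52 - 52) - 33 ≡ 56. → (52, 56)
3G: (52, 56) + (52, 33): same x and y₁ ≡ -y₂, so the sum is 𝒪.
4G: 𝒪 + (52, 33) = (52, 33) (identity).
5G: tangent at (52, 33): λ = (3·52² + 20)/(2·33) ≡ 33/66. 66⁻¹ ≡ 58 (mod 89), so λ ≡ 33·58 ≡ 45.
  x = λ² - 52 - 52 = 2025 - 104 ≡ 52; y = λ·(52 - 52) - 33 ≡ 56. → (52, 56)
6G: (52, 56) + (52, 33): same x and y₁ ≡ -y₂, so the sum is 𝒪.
7G: 𝒪 + (52, 33) = (52, 33) (identity).
8G: tangent at (52, 33): λ = (3·52² + 20)/(2·33) ≡ 33/66. 66⁻¹ ≡ 58 (mod 89), so λ ≡ 33·58 ≡ 45.
  x = λ² - 52 - 52 = 2025 - 104 ≡ 52; y = λ·(52 - 52) - 33 ≡ 56. → (52, 56)
9G: (52, 56) + (52, 33): same x and y₁ ≡ -y₂, so the sum is 𝒪.
10G: 𝒪 + (52, 33) = (52, 33) (identity).
11G: tangent at (52, 33): λ = (3·52² + 20)/(2·33) ≡ 33/66. 66⁻¹ ≡ 58 (mod 89), so λ ≡ 33·58 ≡ 45.
  x = λ² - 52 - 52 = 2025 - 104 ≡ 52; y = λ·(52 - 52) - 33 ≡ 56. → (52, 56)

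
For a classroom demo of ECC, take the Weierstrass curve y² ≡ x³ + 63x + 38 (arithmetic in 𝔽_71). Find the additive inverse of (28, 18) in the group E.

-(28, 18) = (28, -18 mod 71) = (28, 53).

(28, 53)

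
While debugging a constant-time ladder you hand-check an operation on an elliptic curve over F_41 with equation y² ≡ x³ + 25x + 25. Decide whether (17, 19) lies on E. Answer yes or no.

y² = 19² ≡ 33; x³ + 25x + 25 = 5363 ≡ 33 (mod 41). 33 = 33.

yes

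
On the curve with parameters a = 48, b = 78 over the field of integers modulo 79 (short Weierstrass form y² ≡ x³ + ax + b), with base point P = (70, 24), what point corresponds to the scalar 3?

(38, 62)

Repeated addition: build up to 3P.
2P: tangent at (70, 24): λ = (3·70² + 48)/(2·24) ≡ 54/48. 48⁻¹ ≡ 28 (mod 79) since 48·28 = 1344 ≡ 1, so λ ≡ 54·28 ≡ 11.
  x = λ² - 70 - 70 = 121 - 140 ≡ 60; y = λ·(70 - 60) - 24 ≡ 7. → (60, 7)
3P: (60, 7) + (70, 24). λ = (24 - 7)/(70 - 60) ≡ 17/10 mod 79. 10⁻¹ ≡ 8 (mod 79), so λ ≡ 57.
  x = λ² - 60 - 70 = 3249 - 130 ≡ 38; y = λ·(60 - 38) - 7 ≡ 62. → (38, 62)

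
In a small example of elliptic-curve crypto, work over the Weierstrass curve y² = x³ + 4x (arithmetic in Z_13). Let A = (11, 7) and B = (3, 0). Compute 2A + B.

(10, 0)

First 2A:
Repeated addition: build up to 2A.
2A: tangent at (11, 7): λ = (3·11² + 4)/(2·7) ≡ 3/1. 1⁻¹ ≡ 1 (mod 13), so λ ≡ 3·1 ≡ 3.
  x = λ² - 11 - 11 = 9 - 22 ≡ 0; y = λ·(11 - 0) - 7 ≡ 0. → (0, 0)
2A = (0, 0).
Finally 2A + B:
(0, 0) + (3, 0). λ = (0 - 0)/(3 - 0) ≡ 0/3 mod 13. 3⁻¹ ≡ 9 (mod 13) since 3·9 = 27 ≡ 1, so λ ≡ 0.
  x = λ² - 0 - 3 = 0 - 3 ≡ 10; y = λ·(0 - 10) - 0 ≡ 0. → (10, 0)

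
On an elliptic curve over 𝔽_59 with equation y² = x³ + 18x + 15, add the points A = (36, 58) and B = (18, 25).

(10, 29)

(36, 58) + (18, 25). λ = (25 - 58)/(18 - 36) ≡ 26/41 mod 59. 41⁻¹ ≡ 36 (mod 59), so λ ≡ 51.
  x = λ² - 36 - 18 = 2601 - 54 ≡ 10; y = λ·(36 - 10) - 58 ≡ 29. → (10, 29)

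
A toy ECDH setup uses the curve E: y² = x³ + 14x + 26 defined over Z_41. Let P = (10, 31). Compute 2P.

(26, 7)

tangent at (10, 31): λ = (3·10² + 14)/(2·31) ≡ 27/21. 21⁻¹ ≡ 2 (mod 41) since 21·2 = 42 ≡ 1, so λ ≡ 27·2 ≡ 13.
  x = λ² - 10 - 10 = 169 - 20 ≡ 26; y = λ·(10 - 26) - 31 ≡ 7. → (26, 7)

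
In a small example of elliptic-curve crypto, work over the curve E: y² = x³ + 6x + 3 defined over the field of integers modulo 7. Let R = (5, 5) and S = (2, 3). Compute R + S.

(5, 5) + (2, 3). λ = (3 - 5)/(2 - 5) ≡ 5/4 mod 7. 4⁻¹ ≡ 2 (mod 7), so λ ≡ 3.
  x = λ² - 5 - 2 = 9 - 7 ≡ 2; y = λ·(5 - 2) - 5 ≡ 4. → (2, 4)

(2, 4)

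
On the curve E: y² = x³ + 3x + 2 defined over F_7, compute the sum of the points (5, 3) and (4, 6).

(0, 3)

(5, 3) + (4, 6). λ = (6 - 3)/(4 - 5) ≡ 3/6 mod 7. 6⁻¹ ≡ 6 (mod 7), so λ ≡ 4.
  x = λ² - 5 - 4 = 16 - 9 ≡ 0; y = λ·(5 - 0) - 3 ≡ 3. → (0, 3)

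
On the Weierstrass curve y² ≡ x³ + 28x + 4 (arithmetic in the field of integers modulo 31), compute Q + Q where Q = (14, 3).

tangent at (14, 3): λ = (3·14² + 28)/(2·3) ≡ 27/6. 6⁻¹ ≡ 26 (mod 31) since 6·26 = 156 ≡ 1, so λ ≡ 27·26 ≡ 20.
  x = λ² - 14 - 14 = 400 - 28 ≡ 0; y = λ·(14 - 0) - 3 ≡ 29. → (0, 29)

(0, 29)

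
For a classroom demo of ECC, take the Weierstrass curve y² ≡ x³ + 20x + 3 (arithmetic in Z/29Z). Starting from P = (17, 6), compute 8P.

(6, 22)

Repeated addition: build up to 8P.
2P: tangent at (17, 6): λ = (3·17² + 20)/(2·6) ≡ 17/12. 12⁻¹ ≡ 17 (mod 29) since 12·17 = 204 ≡ 1, so λ ≡ 17·17 ≡ 28.
  x = λ² - 17 - 17 = 784 - 34 ≡ 25; y = λ·(17 - 25) - 6 ≡ 2. → (25, 2)
3P: (25, 2) + (17, 6). λ = (6 - 2)/(17 - 25) ≡ 4/21 mod 29. 21⁻¹ ≡ 18 (mod 29) since 21·18 = 378 ≡ 1, so λ ≡ 14.
  x = λ² - 25 - 17 = 196 - 42 ≡ 9; y = λ·(25 - 9) - 2 ≡ 19. → (9, 19)
4P: (9, 19) + (17, 6). λ = (6 - 19)/(17 - 9) ≡ 16/8 mod 29. 8⁻¹ ≡ 11 (mod 29) since 8·11 = 88 ≡ 1, so λ ≡ 2.
  x = λ² - 9 - 17 = 4 - 26 ≡ 7; y = λ·(9 - 7) - 19 ≡ 14. → (7, 14)
5P: (7, 14) + (17, 6). λ = (6 - 14)/(17 - 7) ≡ 21/10 mod 29. 10⁻¹ ≡ 3 (mod 29) since 10·3 = 30 ≡ 1, so λ ≡ 5.
  x = λ² - 7 - 17 = 25 - 24 ≡ 1; y = λ·(7 - 1) - 14 ≡ 16. → (1, 16)
6P: (1, 16) + (17, 6). λ = (6 - 16)/(17 - 1) ≡ 19/16 mod 29. 16⁻¹ ≡ 20 (mod 29), so λ ≡ 3.
  x = λ² - 1 - 17 = 9 - 18 ≡ 20; y = λ·(1 - 20) - 16 ≡ 14. → (20, 14)
7P: (20, 14) + (17, 6). λ = (6 - 14)/(17 - 20) ≡ 21/26 mod 29. 26⁻¹ ≡ 19 (mod 29) since 26·19 = 494 ≡ 1, so λ ≡ 22.
  x = λ² - 20 - 17 = 484 - 37 ≡ 12; y = λ·(20 - 12) - 14 ≡ 17. → (12, 17)
8P: (12, 17) + (17, 6). λ = (6 - 17)/(17 - 12) ≡ 18/5 mod 29. 5⁻¹ ≡ 6 (mod 29), so λ ≡ 21.
  x = λ² - 12 - 17 = 441 - 29 ≡ 6; y = λ·(12 - 6) - 17 ≡ 22. → (6, 22)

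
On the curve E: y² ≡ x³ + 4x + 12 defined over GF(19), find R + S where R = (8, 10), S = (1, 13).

(16, 7)

(8, 10) + (1, 13). λ = (13 - 10)/(1 - 8) ≡ 3/12 mod 19. 12⁻¹ ≡ 8 (mod 19) since 12·8 = 96 ≡ 1, so λ ≡ 5.
  x = λ² - 8 - 1 = 25 - 9 ≡ 16; y = λ·(8 - 16) - 10 ≡ 7. → (16, 7)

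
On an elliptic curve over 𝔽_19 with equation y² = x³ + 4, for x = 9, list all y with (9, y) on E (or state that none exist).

x³ + 0x + 4 = 733 ≡ 11 (mod 19).
Square roots of 11 mod 19: 7 and 12 (since 7² = 49 ≡ 11).

7, 12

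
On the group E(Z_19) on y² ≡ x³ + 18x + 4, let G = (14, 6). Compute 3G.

Repeated addition: build up to 3G.
2G: tangent at (14, 6): λ = (3·14² + 18)/(2·6) ≡ 17/12. 12⁻¹ ≡ 8 (mod 19) since 12·8 = 96 ≡ 1, so λ ≡ 17·8 ≡ 3.
  x = λ² - 14 - 14 = 9 - 28 ≡ 0; y = λ·(14 - 0) - 6 ≡ 17. → (0, 17)
3G: (0, 17) + (14, 6). λ = (6 - 17)/(14 - 0) ≡ 8/14 mod 19. 14⁻¹ ≡ 15 (mod 19) since 14·15 = 210 ≡ 1, so λ ≡ 6.
  x = λ² - 0 - 14 = 36 - 14 ≡ 3; y = λ·(0 - 3) - 17 ≡ 3. → (3, 3)

(3, 3)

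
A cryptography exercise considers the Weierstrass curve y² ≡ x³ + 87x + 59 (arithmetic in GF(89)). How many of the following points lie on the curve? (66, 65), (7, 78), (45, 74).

3

(66, 65): 65² ≡ 42, rhs ≡ 42 → on.
(7, 78): 78² ≡ 32, rhs ≡ 32 → on.
(45, 74): 74² ≡ 47, rhs ≡ 47 → on.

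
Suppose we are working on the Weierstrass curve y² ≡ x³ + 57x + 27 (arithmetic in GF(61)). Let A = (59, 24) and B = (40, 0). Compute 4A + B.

First 4A:
Double-and-add on 4 = (100)₂. Start with A = (59, 24) for the leading 1-bit.
double: tangent at (59, 24): λ = (3·59² + 57)/(2·24) ≡ 8/48. 48⁻¹ ≡ 14 (mod 61) since 48·14 = 672 ≡ 1, so λ ≡ 8·14 ≡ 51.
  x = λ² - 59 - 59 = 2601 - 118 ≡ 43; y = λ·(59 - 43) - 24 ≡ 60. → (43, 60)
double: tangent at (43, 60): λ = (3·43² + 57)/(2·60) ≡ 53/59. 59⁻¹ ≡ 30 (mod 61), so λ ≡ 53·30 ≡ 4.
  x = λ² - 43 - 43 = 16 - 86 ≡ 52; y = λ·(43 - 52) - 60 ≡ 26. → (52, 26)
4A = (52, 26).
Finally 4A + B:
(52, 26) + (40, 0). λ = (0 - 26)/(40 - 52) ≡ 35/49 mod 61. 49⁻¹ ≡ 5 (mod 61) since 49·5 = 245 ≡ 1, so λ ≡ 53.
  x = λ² - 52 - 40 = 2809 - 92 ≡ 33; y = λ·(52 - 33) - 26 ≡ 5. → (33, 5)

(33, 5)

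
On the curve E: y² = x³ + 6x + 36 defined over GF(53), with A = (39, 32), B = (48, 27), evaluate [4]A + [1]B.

(43, 47)

First 4A:
Repeated addition: build up to 4A.
2A: tangent at (39, 32): λ = (3·39² + 6)/(2·32) ≡ 11/11. 11⁻¹ ≡ 29 (mod 53), so λ ≡ 11·29 ≡ 1.
  x = λ² - 39 - 39 = 1 - 78 ≡ 29; y = λ·(39 - 29) - 32 ≡ 31. → (29, 31)
3A: (29, 31) + (39, 32). λ = (32 - 31)/(39 - 29) ≡ 1/10 mod 53. 10⁻¹ ≡ 16 (mod 53) since 10·16 = 160 ≡ 1, so λ ≡ 16.
  x = λ² - 29 - 39 = 256 - 68 ≡ 29; y = λ·(29 - 29) - 31 ≡ 22. → (29, 22)
4A: (29, 22) + (39, 32). λ = (32 - 22)/(39 - 29) ≡ 10/10 mod 53. 10⁻¹ ≡ 16 (mod 53), so λ ≡ 1.
  x = λ² - 29 - 39 = 1 - 68 ≡ 39; y = λ·(29 - 39) - 22 ≡ 21. → (39, 21)
4A = (39, 21).
Finally 4A + B:
(39, 21) + (48, 27). λ = (27 - 21)/(48 - 39) ≡ 6/9 mod 53. 9⁻¹ ≡ 6 (mod 53) since 9·6 = 54 ≡ 1, so λ ≡ 36.
  x = λ² - 39 - 48 = 1296 - 87 ≡ 43; y = λ·(39 - 43) - 21 ≡ 47. → (43, 47)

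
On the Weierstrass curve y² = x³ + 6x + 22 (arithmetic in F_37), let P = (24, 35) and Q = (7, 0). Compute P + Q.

(16, 25)

(24, 35) + (7, 0). λ = (0 - 35)/(7 - 24) ≡ 2/20 mod 37. 20⁻¹ ≡ 13 (mod 37) since 20·13 = 260 ≡ 1, so λ ≡ 26.
  x = λ² - 24 - 7 = 676 - 31 ≡ 16; y = λ·(24 - 16) - 35 ≡ 25. → (16, 25)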